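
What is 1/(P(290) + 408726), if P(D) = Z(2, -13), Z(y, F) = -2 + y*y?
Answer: 1/408728 ≈ 2.4466e-6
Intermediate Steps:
Z(y, F) = -2 + y**2
P(D) = 2 (P(D) = -2 + 2**2 = -2 + 4 = 2)
1/(P(290) + 408726) = 1/(2 + 408726) = 1/408728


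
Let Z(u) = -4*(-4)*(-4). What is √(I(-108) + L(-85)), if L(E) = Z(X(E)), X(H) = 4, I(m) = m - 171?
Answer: 7*I*√7 ≈ 18.52*I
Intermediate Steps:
I(m) = -171 + m
Z(u) = -64 (Z(u) = 16*(-4) = -64)
L(E) = -64
√(I(-108) + L(-85)) = √((-171 - 108) - 64) = √(-279 - 64) = √(-343) = 7*I*√7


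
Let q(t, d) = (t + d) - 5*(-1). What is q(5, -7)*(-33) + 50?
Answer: -49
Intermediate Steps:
q(t, d) = 5 + d + t (q(t, d) = (d + t) + 5 = 5 + d + t)
q(5, -7)*(-33) + 50 = (5 - 7 + 5)*(-33) + 50 = 3*(-33) + 50 = -99 + 50 = -49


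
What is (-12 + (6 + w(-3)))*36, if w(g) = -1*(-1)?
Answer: -180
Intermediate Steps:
w(g) = 1
(-12 + (6 + w(-3)))*36 = (-12 + (6 + 1))*36 = (-12 + 7)*36 = -5*36 = -180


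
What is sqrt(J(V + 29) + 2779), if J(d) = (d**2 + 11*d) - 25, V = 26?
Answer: 4*sqrt(399) ≈ 79.900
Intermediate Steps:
J(d) = -25 + d**2 + 11*d
sqrt(J(V + 29) + 2779) = sqrt((-25 + (26 + 29)**2 + 11*(26 + 29)) + 2779) = sqrt((-25 + 55**2 + 11*55) + 2779) = sqrt((-25 + 3025 + 605) + 2779) = sqrt(3605 + 2779) = sqrt(6384) = 4*sqrt(399)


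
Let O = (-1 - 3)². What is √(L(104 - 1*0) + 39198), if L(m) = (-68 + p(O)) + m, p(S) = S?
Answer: 5*√1570 ≈ 198.12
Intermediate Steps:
O = 16 (O = (-4)² = 16)
L(m) = -52 + m (L(m) = (-68 + 16) + m = -52 + m)
√(L(104 - 1*0) + 39198) = √((-52 + (104 - 1*0)) + 39198) = √((-52 + (104 + 0)) + 39198) = √((-52 + 104) + 39198) = √(52 + 39198) = √39250 = 5*√1570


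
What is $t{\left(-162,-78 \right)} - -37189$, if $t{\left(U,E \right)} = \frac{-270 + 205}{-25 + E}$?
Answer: $\frac{3830532}{103} \approx 37190.0$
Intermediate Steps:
$t{\left(U,E \right)} = - \frac{65}{-25 + E}$
$t{\left(-162,-78 \right)} - -37189 = - \frac{65}{-25 - 78} - -37189 = - \frac{65}{-103} + \left(-26708 + 63897\right) = \left(-65\right) \left(- \frac{1}{103}\right) + 37189 = \frac{65}{103} + 37189 = \frac{3830532}{103}$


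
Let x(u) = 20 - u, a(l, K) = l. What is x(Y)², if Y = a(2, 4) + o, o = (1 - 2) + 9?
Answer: 100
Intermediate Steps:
o = 8 (o = -1 + 9 = 8)
Y = 10 (Y = 2 + 8 = 10)
x(Y)² = (20 - 1*10)² = (20 - 10)² = 10² = 100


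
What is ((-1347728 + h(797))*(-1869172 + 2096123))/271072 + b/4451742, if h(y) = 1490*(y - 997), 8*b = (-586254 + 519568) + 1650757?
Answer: -415680967716209903/301685651856 ≈ -1.3779e+6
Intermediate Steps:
b = 1584071/8 (b = ((-586254 + 519568) + 1650757)/8 = (-66686 + 1650757)/8 = (⅛)*1584071 = 1584071/8 ≈ 1.9801e+5)
h(y) = -1485530 + 1490*y (h(y) = 1490*(-997 + y) = -1485530 + 1490*y)
((-1347728 + h(797))*(-1869172 + 2096123))/271072 + b/4451742 = ((-1347728 + (-1485530 + 1490*797))*(-1869172 + 2096123))/271072 + (1584071/8)/4451742 = ((-1347728 + (-1485530 + 1187530))*226951)*(1/271072) + (1584071/8)*(1/4451742) = ((-1347728 - 298000)*226951)*(1/271072) + 1584071/35613936 = -1645728*226951*(1/271072) + 1584071/35613936 = -373499615328*1/271072 + 1584071/35613936 = -11671862979/8471 + 1584071/35613936 = -415680967716209903/301685651856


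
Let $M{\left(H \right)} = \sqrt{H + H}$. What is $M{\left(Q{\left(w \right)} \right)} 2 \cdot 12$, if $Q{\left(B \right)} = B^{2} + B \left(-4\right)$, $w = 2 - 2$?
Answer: $0$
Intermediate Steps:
$w = 0$
$Q{\left(B \right)} = B^{2} - 4 B$
$M{\left(H \right)} = \sqrt{2} \sqrt{H}$ ($M{\left(H \right)} = \sqrt{2 H} = \sqrt{2} \sqrt{H}$)
$M{\left(Q{\left(w \right)} \right)} 2 \cdot 12 = \sqrt{2} \sqrt{0 \left(-4 + 0\right)} 2 \cdot 12 = \sqrt{2} \sqrt{0 \left(-4\right)} 2 \cdot 12 = \sqrt{2} \sqrt{0} \cdot 2 \cdot 12 = \sqrt{2} \cdot 0 \cdot 2 \cdot 12 = 0 \cdot 2 \cdot 12 = 0 \cdot 12 = 0$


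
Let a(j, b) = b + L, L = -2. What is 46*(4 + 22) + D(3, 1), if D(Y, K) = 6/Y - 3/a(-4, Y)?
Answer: 1195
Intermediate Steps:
a(j, b) = -2 + b (a(j, b) = b - 2 = -2 + b)
D(Y, K) = -3/(-2 + Y) + 6/Y (D(Y, K) = 6/Y - 3/(-2 + Y) = -3/(-2 + Y) + 6/Y)
46*(4 + 22) + D(3, 1) = 46*(4 + 22) + 3*(-4 + 3)/(3*(-2 + 3)) = 46*26 + 3*(⅓)*(-1)/1 = 1196 + 3*(⅓)*1*(-1) = 1196 - 1 = 1195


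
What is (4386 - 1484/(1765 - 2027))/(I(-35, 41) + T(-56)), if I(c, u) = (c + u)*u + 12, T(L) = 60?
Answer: 287654/20829 ≈ 13.810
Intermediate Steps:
I(c, u) = 12 + u*(c + u) (I(c, u) = u*(c + u) + 12 = 12 + u*(c + u))
(4386 - 1484/(1765 - 2027))/(I(-35, 41) + T(-56)) = (4386 - 1484/(1765 - 2027))/((12 + 41² - 35*41) + 60) = (4386 - 1484/(-262))/((12 + 1681 - 1435) + 60) = (4386 - 1484*(-1/262))/(258 + 60) = (4386 + 742/131)/318 = (575308/131)*(1/318) = 287654/20829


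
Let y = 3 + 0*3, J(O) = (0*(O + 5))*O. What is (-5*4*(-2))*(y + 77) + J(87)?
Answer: 3200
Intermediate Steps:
J(O) = 0 (J(O) = (0*(5 + O))*O = 0*O = 0)
y = 3 (y = 3 + 0 = 3)
(-5*4*(-2))*(y + 77) + J(87) = (-5*4*(-2))*(3 + 77) + 0 = -20*(-2)*80 + 0 = 40*80 + 0 = 3200 + 0 = 3200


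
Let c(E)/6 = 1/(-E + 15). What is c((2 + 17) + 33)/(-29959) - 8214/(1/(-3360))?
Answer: 30593066656326/1108483 ≈ 2.7599e+7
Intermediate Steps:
c(E) = 6/(15 - E) (c(E) = 6/(-E + 15) = 6/(15 - E))
c((2 + 17) + 33)/(-29959) - 8214/(1/(-3360)) = -6/(-15 + ((2 + 17) + 33))/(-29959) - 8214/(1/(-3360)) = -6/(-15 + (19 + 33))*(-1/29959) - 8214/(-1/3360) = -6/(-15 + 52)*(-1/29959) - 8214*(-3360) = -6/37*(-1/29959) + 27599040 = 6/1108483 + 27599040 = 30593066656326/1108483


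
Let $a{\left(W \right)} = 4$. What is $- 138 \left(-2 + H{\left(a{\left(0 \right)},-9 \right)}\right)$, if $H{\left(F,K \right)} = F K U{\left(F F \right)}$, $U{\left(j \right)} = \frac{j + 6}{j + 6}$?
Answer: $5244$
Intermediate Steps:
$U{\left(j \right)} = 1$ ($U{\left(j \right)} = \frac{6 + j}{6 + j} = 1$)
$H{\left(F,K \right)} = F K$ ($H{\left(F,K \right)} = F K 1 = F K$)
$- 138 \left(-2 + H{\left(a{\left(0 \right)},-9 \right)}\right) = - 138 \left(-2 + 4 \left(-9\right)\right) = - 138 \left(-2 - 36\right) = \left(-138\right) \left(-38\right) = 5244$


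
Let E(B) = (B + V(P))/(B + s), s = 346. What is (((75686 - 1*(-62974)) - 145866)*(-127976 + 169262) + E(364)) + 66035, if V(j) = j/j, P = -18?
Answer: -42236605029/142 ≈ -2.9744e+8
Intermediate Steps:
V(j) = 1
E(B) = (1 + B)/(346 + B) (E(B) = (B + 1)/(B + 346) = (1 + B)/(346 + B))
(((75686 - 1*(-62974)) - 145866)*(-127976 + 169262) + E(364)) + 66035 = (((75686 - 1*(-62974)) - 145866)*(-127976 + 169262) + (1 + 364)/(346 + 364)) + 66035 = (((75686 + 62974) - 145866)*41286 + 365/710) + 66035 = ((138660 - 145866)*41286 + (1/710)*365) + 66035 = (-7206*41286 + 73/142) + 66035 = (-297506916 + 73/142) + 66035 = -42245981999/142 + 66035 = -42236605029/142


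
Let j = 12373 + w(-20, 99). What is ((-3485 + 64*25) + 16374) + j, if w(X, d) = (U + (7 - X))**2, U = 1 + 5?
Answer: 27951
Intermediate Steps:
U = 6
w(X, d) = (13 - X)**2 (w(X, d) = (6 + (7 - X))**2 = (13 - X)**2)
j = 13462 (j = 12373 + (13 - 1*(-20))**2 = 12373 + (13 + 20)**2 = 12373 + 33**2 = 12373 + 1089 = 13462)
((-3485 + 64*25) + 16374) + j = ((-3485 + 64*25) + 16374) + 13462 = ((-3485 + 1600) + 16374) + 13462 = (-1885 + 16374) + 13462 = 14489 + 13462 = 27951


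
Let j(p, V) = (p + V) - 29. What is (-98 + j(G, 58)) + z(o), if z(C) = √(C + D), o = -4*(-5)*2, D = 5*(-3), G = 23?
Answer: -41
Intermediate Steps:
j(p, V) = -29 + V + p (j(p, V) = (V + p) - 29 = -29 + V + p)
D = -15
o = 40 (o = 20*2 = 40)
z(C) = √(-15 + C) (z(C) = √(C - 15) = √(-15 + C))
(-98 + j(G, 58)) + z(o) = (-98 + (-29 + 58 + 23)) + √(-15 + 40) = (-98 + 52) + √25 = -46 + 5 = -41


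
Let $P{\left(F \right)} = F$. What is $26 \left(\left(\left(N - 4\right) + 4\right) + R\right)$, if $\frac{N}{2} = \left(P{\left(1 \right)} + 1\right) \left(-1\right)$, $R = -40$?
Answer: $-1144$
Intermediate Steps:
$N = -4$ ($N = 2 \left(1 + 1\right) \left(-1\right) = 2 \cdot 2 \left(-1\right) = 2 \left(-2\right) = -4$)
$26 \left(\left(\left(N - 4\right) + 4\right) + R\right) = 26 \left(\left(\left(-4 - 4\right) + 4\right) - 40\right) = 26 \left(\left(-8 + 4\right) - 40\right) = 26 \left(-4 - 40\right) = 26 \left(-44\right) = -1144$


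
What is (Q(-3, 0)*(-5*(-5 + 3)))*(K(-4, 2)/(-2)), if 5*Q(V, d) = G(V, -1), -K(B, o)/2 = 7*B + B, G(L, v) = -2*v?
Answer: -128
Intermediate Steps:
K(B, o) = -16*B (K(B, o) = -2*(7*B + B) = -16*B)
Q(V, d) = ⅖ (Q(V, d) = (-2*(-1))/5 = (⅕)*2 = ⅖)
(Q(-3, 0)*(-5*(-5 + 3)))*(K(-4, 2)/(-2)) = (2*(-5*(-5 + 3))/5)*(-16*(-4)/(-2)) = (2*(-5*(-2))/5)*(64*(-½)) = ((⅖)*10)*(-32) = 4*(-32) = -128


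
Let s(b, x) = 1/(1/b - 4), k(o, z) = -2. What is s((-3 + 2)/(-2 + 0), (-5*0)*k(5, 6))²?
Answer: ¼ ≈ 0.25000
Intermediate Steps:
s(b, x) = 1/(-4 + 1/b)
s((-3 + 2)/(-2 + 0), (-5*0)*k(5, 6))² = (-(-3 + 2)/(-2 + 0)/(-1 + 4*((-3 + 2)/(-2 + 0))))² = (-(-1/(-2))/(-1 + 4*(-1/(-2))))² = (-(-1*(-½))/(-1 + 4*(-1*(-½))))² = (-1*½/(-1 + 4*(½)))² = (-1*½/(-1 + 2))² = (-1*½/1)² = (-1*½*1)² = (-½)² = ¼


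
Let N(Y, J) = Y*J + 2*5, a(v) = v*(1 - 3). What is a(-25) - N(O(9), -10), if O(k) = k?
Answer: 130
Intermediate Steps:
a(v) = -2*v (a(v) = v*(-2) = -2*v)
N(Y, J) = 10 + J*Y (N(Y, J) = J*Y + 10 = 10 + J*Y)
a(-25) - N(O(9), -10) = -2*(-25) - (10 - 10*9) = 50 - (10 - 90) = 50 - 1*(-80) = 50 + 80 = 130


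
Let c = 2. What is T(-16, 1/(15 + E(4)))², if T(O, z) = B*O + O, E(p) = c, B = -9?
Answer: 16384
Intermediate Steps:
E(p) = 2
T(O, z) = -8*O (T(O, z) = -9*O + O = -8*O)
T(-16, 1/(15 + E(4)))² = (-8*(-16))² = 128² = 16384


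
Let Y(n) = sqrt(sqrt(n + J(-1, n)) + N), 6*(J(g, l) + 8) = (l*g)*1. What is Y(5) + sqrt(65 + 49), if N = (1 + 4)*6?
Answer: sqrt(114) + sqrt(1080 + 6*I*sqrt(138))/6 ≈ 16.157 + 0.17864*I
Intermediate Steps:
J(g, l) = -8 + g*l/6 (J(g, l) = -8 + ((l*g)*1)/6 = -8 + ((g*l)*1)/6 = -8 + (g*l)/6 = -8 + g*l/6)
N = 30 (N = 5*6 = 30)
Y(n) = sqrt(30 + sqrt(-8 + 5*n/6)) (Y(n) = sqrt(sqrt(n + (-8 + (1/6)*(-1)*n)) + 30) = sqrt(sqrt(n + (-8 - n/6)) + 30) = sqrt(sqrt(-8 + 5*n/6) + 30) = sqrt(30 + sqrt(-8 + 5*n/6)))
Y(5) + sqrt(65 + 49) = sqrt(1080 + 6*sqrt(6)*sqrt(-48 + 5*5))/6 + sqrt(65 + 49) = sqrt(1080 + 6*sqrt(6)*sqrt(-48 + 25))/6 + sqrt(114) = sqrt(1080 + 6*sqrt(6)*sqrt(-23))/6 + sqrt(114) = sqrt(1080 + 6*sqrt(6)*(I*sqrt(23)))/6 + sqrt(114) = sqrt(1080 + 6*I*sqrt(138))/6 + sqrt(114) = sqrt(114) + sqrt(1080 + 6*I*sqrt(138))/6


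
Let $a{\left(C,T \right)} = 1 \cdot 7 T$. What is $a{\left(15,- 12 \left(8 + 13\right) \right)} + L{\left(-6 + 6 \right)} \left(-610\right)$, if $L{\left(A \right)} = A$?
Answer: $-1764$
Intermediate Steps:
$a{\left(C,T \right)} = 7 T$
$a{\left(15,- 12 \left(8 + 13\right) \right)} + L{\left(-6 + 6 \right)} \left(-610\right) = 7 \left(- 12 \left(8 + 13\right)\right) + \left(-6 + 6\right) \left(-610\right) = 7 \left(\left(-12\right) 21\right) + 0 \left(-610\right) = 7 \left(-252\right) + 0 = -1764 + 0 = -1764$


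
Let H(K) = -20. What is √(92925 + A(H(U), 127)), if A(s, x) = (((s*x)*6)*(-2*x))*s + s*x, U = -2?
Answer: I*√77328815 ≈ 8793.7*I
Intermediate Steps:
A(s, x) = s*x - 12*s²*x² (A(s, x) = ((6*s*x)*(-2*x))*s + s*x = (-12*s*x²)*s + s*x = -12*s²*x² + s*x = s*x - 12*s²*x²)
√(92925 + A(H(U), 127)) = √(92925 - 20*127*(1 - 12*(-20)*127)) = √(92925 - 20*127*(1 + 30480)) = √(92925 - 20*127*30481) = √(92925 - 77421740) = √(-77328815) = I*√77328815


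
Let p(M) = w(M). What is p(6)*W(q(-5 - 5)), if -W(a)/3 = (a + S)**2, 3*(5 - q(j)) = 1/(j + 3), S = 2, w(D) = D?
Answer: -43808/49 ≈ -894.04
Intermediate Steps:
q(j) = 5 - 1/(3*(3 + j)) (q(j) = 5 - 1/(3*(j + 3)) = 5 - 1/(3*(3 + j)))
W(a) = -3*(2 + a)**2 (W(a) = -3*(a + 2)**2 = -3*(2 + a)**2)
p(M) = M
p(6)*W(q(-5 - 5)) = 6*(-3*(2 + (44 + 15*(-5 - 5))/(3*(3 + (-5 - 5))))**2) = 6*(-3*(2 + (44 + 15*(-10))/(3*(3 - 10)))**2) = 6*(-3*(2 + (1/3)*(44 - 150)/(-7))**2) = 6*(-3*(2 + (1/3)*(-1/7)*(-106))**2) = 6*(-3*(2 + 106/21)**2) = 6*(-3*(148/21)**2) = 6*(-3*21904/441) = 6*(-21904/147) = -43808/49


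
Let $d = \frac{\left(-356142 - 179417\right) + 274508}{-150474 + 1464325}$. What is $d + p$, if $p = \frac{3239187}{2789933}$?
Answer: $\frac{503927754222}{523650894569} \approx 0.96234$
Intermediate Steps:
$p = \frac{3239187}{2789933}$ ($p = 3239187 \cdot \frac{1}{2789933} = \frac{3239187}{2789933} \approx 1.161$)
$d = - \frac{37293}{187693}$ ($d = \frac{\left(-356142 - 179417\right) + 274508}{1313851} = \left(-535559 + 274508\right) \frac{1}{1313851} = \left(-261051\right) \frac{1}{1313851} = - \frac{37293}{187693} \approx -0.19869$)
$d + p = - \frac{37293}{187693} + \frac{3239187}{2789933} = \frac{503927754222}{523650894569}$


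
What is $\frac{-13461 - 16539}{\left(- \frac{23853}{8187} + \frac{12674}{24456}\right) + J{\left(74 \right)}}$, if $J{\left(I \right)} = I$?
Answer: $- \frac{1001106360000}{2389464533} \approx -418.97$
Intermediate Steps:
$\frac{-13461 - 16539}{\left(- \frac{23853}{8187} + \frac{12674}{24456}\right) + J{\left(74 \right)}} = \frac{-13461 - 16539}{\left(- \frac{23853}{8187} + \frac{12674}{24456}\right) + 74} = - \frac{30000}{\left(\left(-23853\right) \frac{1}{8187} + 12674 \cdot \frac{1}{24456}\right) + 74} = - \frac{30000}{\left(- \frac{7951}{2729} + \frac{6337}{12228}\right) + 74} = - \frac{30000}{- \frac{79931155}{33370212} + 74} = - \frac{30000}{\frac{2389464533}{33370212}} = \left(-30000\right) \frac{33370212}{2389464533} = - \frac{1001106360000}{2389464533}$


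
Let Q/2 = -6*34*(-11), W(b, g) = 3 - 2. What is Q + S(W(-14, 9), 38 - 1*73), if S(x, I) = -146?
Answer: 4342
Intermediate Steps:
W(b, g) = 1
Q = 4488 (Q = 2*(-6*34*(-11)) = 2*(-204*(-11)) = 2*2244 = 4488)
Q + S(W(-14, 9), 38 - 1*73) = 4488 - 146 = 4342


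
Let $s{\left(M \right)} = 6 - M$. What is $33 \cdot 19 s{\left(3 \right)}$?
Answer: $1881$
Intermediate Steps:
$33 \cdot 19 s{\left(3 \right)} = 33 \cdot 19 \left(6 - 3\right) = 627 \left(6 - 3\right) = 627 \cdot 3 = 1881$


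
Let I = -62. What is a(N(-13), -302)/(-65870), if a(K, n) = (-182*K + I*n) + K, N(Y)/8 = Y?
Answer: -2682/4705 ≈ -0.57003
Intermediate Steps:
N(Y) = 8*Y
a(K, n) = -181*K - 62*n (a(K, n) = (-182*K - 62*n) + K = -181*K - 62*n)
a(N(-13), -302)/(-65870) = (-1448*(-13) - 62*(-302))/(-65870) = (-181*(-104) + 18724)*(-1/65870) = (18824 + 18724)*(-1/65870) = 37548*(-1/65870) = -2682/4705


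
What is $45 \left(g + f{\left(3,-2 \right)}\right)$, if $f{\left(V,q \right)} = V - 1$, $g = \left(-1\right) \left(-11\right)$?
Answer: $585$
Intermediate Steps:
$g = 11$
$f{\left(V,q \right)} = -1 + V$
$45 \left(g + f{\left(3,-2 \right)}\right) = 45 \left(11 + \left(-1 + 3\right)\right) = 45 \left(11 + 2\right) = 45 \cdot 13 = 585$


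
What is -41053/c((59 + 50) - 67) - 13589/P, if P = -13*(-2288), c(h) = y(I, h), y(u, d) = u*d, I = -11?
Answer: 55218287/624624 ≈ 88.402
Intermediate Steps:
y(u, d) = d*u
c(h) = -11*h (c(h) = h*(-11) = -11*h)
P = 29744
-41053/c((59 + 50) - 67) - 13589/P = -41053*(-1/(11*((59 + 50) - 67))) - 13589/29744 = -41053*(-1/(11*(109 - 67))) - 13589*1/29744 = -41053/((-11*42)) - 13589/29744 = -41053/(-462) - 13589/29744 = -41053*(-1/462) - 13589/29744 = 41053/462 - 13589/29744 = 55218287/624624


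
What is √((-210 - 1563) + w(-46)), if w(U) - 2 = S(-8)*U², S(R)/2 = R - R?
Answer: I*√1771 ≈ 42.083*I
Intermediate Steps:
S(R) = 0 (S(R) = 2*(R - R) = 2*0 = 0)
w(U) = 2 (w(U) = 2 + 0*U² = 2 + 0 = 2)
√((-210 - 1563) + w(-46)) = √((-210 - 1563) + 2) = √(-1773 + 2) = √(-1771) = I*√1771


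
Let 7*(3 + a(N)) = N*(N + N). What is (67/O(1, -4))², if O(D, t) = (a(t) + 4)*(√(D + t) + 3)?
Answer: 219961/(1521*(3 + I*√3)²) ≈ 6.0257 - 10.437*I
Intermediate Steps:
a(N) = -3 + 2*N²/7 (a(N) = -3 + (N*(N + N))/7 = -3 + (N*(2*N))/7 = -3 + (2*N²)/7 = -3 + 2*N²/7)
O(D, t) = (1 + 2*t²/7)*(3 + √(D + t)) (O(D, t) = ((-3 + 2*t²/7) + 4)*(√(D + t) + 3) = (1 + 2*t²/7)*(3 + √(D + t)))
(67/O(1, -4))² = (67/(3 + √(1 - 4) + (6/7)*(-4)² + (2/7)*(-4)²*√(1 - 4)))² = (67/(3 + √(-3) + (6/7)*16 + (2/7)*16*√(-3)))² = (67/(3 + I*√3 + 96/7 + (2/7)*16*(I*√3)))² = (67/(3 + I*√3 + 96/7 + 32*I*√3/7))² = (67/(117/7 + 39*I*√3/7))² = 4489/(117/7 + 39*I*√3/7)²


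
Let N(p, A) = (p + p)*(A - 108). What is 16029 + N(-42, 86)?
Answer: 17877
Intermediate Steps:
N(p, A) = 2*p*(-108 + A) (N(p, A) = (2*p)*(-108 + A) = 2*p*(-108 + A))
16029 + N(-42, 86) = 16029 + 2*(-42)*(-108 + 86) = 16029 + 2*(-42)*(-22) = 16029 + 1848 = 17877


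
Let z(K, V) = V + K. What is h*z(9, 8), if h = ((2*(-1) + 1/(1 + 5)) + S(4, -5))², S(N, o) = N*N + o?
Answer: 51425/36 ≈ 1428.5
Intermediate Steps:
z(K, V) = K + V
S(N, o) = o + N² (S(N, o) = N² + o = o + N²)
h = 3025/36 (h = ((2*(-1) + 1/(1 + 5)) + (-5 + 4²))² = ((-2 + 1/6) + (-5 + 16))² = ((-2 + ⅙) + 11)² = (-11/6 + 11)² = (55/6)² = 3025/36 ≈ 84.028)
h*z(9, 8) = 3025*(9 + 8)/36 = (3025/36)*17 = 51425/36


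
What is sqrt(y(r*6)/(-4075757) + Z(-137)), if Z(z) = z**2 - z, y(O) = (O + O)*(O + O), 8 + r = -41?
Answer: sqrt(6409412029139514)/582251 ≈ 137.50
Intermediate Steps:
r = -49 (r = -8 - 41 = -49)
y(O) = 4*O**2 (y(O) = (2*O)*(2*O) = 4*O**2)
sqrt(y(r*6)/(-4075757) + Z(-137)) = sqrt((4*(-49*6)**2)/(-4075757) - 137*(-1 - 137)) = sqrt((4*(-294)**2)*(-1/4075757) - 137*(-138)) = sqrt((4*86436)*(-1/4075757) + 18906) = sqrt(345744*(-1/4075757) + 18906) = sqrt(-49392/582251 + 18906) = sqrt(11007988014/582251) = sqrt(6409412029139514)/582251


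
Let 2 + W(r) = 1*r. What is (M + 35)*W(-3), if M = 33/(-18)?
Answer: -995/6 ≈ -165.83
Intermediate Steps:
M = -11/6 (M = 33*(-1/18) = -11/6 ≈ -1.8333)
W(r) = -2 + r (W(r) = -2 + 1*r = -2 + r)
(M + 35)*W(-3) = (-11/6 + 35)*(-2 - 3) = (199/6)*(-5) = -995/6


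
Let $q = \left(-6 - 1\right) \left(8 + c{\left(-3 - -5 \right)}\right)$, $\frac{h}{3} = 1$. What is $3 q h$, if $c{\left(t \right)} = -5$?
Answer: $-189$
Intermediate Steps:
$h = 3$ ($h = 3 \cdot 1 = 3$)
$q = -21$ ($q = \left(-6 - 1\right) \left(8 - 5\right) = \left(-7\right) 3 = -21$)
$3 q h = 3 \left(-21\right) 3 = \left(-63\right) 3 = -189$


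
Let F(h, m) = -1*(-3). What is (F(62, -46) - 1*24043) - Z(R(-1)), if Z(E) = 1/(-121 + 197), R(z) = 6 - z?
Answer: -1827041/76 ≈ -24040.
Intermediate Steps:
F(h, m) = 3
Z(E) = 1/76
(F(62, -46) - 1*24043) - Z(R(-1)) = (3 - 1*24043) - 1*1/76 = (3 - 24043) - 1/76 = -24040 - 1/76 = -1827041/76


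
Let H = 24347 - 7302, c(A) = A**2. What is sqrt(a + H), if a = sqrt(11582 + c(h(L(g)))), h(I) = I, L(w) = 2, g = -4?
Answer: sqrt(17045 + sqrt(11586)) ≈ 130.97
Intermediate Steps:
a = sqrt(11586) (a = sqrt(11582 + 2**2) = sqrt(11582 + 4) = sqrt(11586) ≈ 107.64)
H = 17045
sqrt(a + H) = sqrt(sqrt(11586) + 17045) = sqrt(17045 + sqrt(11586))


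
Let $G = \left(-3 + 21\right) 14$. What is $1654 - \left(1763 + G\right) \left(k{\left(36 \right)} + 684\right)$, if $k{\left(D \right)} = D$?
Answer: $-1449146$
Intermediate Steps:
$G = 252$ ($G = 18 \cdot 14 = 252$)
$1654 - \left(1763 + G\right) \left(k{\left(36 \right)} + 684\right) = 1654 - \left(1763 + 252\right) \left(36 + 684\right) = 1654 - 2015 \cdot 720 = 1654 - 1450800 = -1449146$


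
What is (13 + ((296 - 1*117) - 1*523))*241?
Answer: -79771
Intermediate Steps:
(13 + ((296 - 1*117) - 1*523))*241 = (13 + ((296 - 117) - 523))*241 = (13 + (179 - 523))*241 = (13 - 344)*241 = -331*241 = -79771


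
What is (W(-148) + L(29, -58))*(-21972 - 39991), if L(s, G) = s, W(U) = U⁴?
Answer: -29728933135935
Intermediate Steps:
(W(-148) + L(29, -58))*(-21972 - 39991) = ((-148)⁴ + 29)*(-21972 - 39991) = (479785216 + 29)*(-61963) = 479785245*(-61963) = -29728933135935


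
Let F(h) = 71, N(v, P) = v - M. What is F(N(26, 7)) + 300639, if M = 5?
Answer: 300710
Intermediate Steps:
N(v, P) = -5 + v (N(v, P) = v - 1*5 = v - 5 = -5 + v)
F(N(26, 7)) + 300639 = 71 + 300639 = 300710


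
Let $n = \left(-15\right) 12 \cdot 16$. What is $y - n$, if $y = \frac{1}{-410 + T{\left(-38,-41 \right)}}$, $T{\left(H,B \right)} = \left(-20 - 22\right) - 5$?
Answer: $\frac{1316159}{457} \approx 2880.0$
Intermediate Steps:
$T{\left(H,B \right)} = -47$ ($T{\left(H,B \right)} = -42 - 5 = -47$)
$y = - \frac{1}{457}$ ($y = \frac{1}{-410 - 47} = \frac{1}{-457} = - \frac{1}{457} \approx -0.0021882$)
$n = -2880$ ($n = \left(-180\right) 16 = -2880$)
$y - n = - \frac{1}{457} - -2880 = - \frac{1}{457} + 2880 = \frac{1316159}{457}$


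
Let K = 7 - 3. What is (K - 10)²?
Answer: 36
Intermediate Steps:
K = 4
(K - 10)² = (4 - 10)² = (-6)² = 36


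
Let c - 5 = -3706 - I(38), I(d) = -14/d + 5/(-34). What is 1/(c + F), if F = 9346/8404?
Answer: -678623/2510479217 ≈ -0.00027032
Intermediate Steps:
I(d) = -5/34 - 14/d (I(d) = -14/d + 5*(-1/34) = -14/d - 5/34 = -5/34 - 14/d)
F = 4673/4202 (F = 9346*(1/8404) = 4673/4202 ≈ 1.1121)
c = -2390513/646 (c = 5 + (-3706 - (-5/34 - 14/38)) = 5 + (-3706 - (-5/34 - 14*1/38)) = 5 + (-3706 - (-5/34 - 7/19)) = 5 + (-3706 - 1*(-333/646)) = 5 + (-3706 + 333/646) = 5 - 2393743/646 = -2390513/646 ≈ -3700.5)
1/(c + F) = 1/(-2390513/646 + 4673/4202) = 1/(-2510479217/678623) = -678623/2510479217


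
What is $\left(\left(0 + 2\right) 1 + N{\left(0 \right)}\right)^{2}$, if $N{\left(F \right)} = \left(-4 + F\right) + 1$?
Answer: $1$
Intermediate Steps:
$N{\left(F \right)} = -3 + F$
$\left(\left(0 + 2\right) 1 + N{\left(0 \right)}\right)^{2} = \left(\left(0 + 2\right) 1 + \left(-3 + 0\right)\right)^{2} = \left(2 \cdot 1 - 3\right)^{2} = \left(2 - 3\right)^{2} = \left(-1\right)^{2} = 1$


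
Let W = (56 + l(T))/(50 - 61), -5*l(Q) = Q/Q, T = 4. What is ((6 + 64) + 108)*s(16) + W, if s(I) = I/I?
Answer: 9511/55 ≈ 172.93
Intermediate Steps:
s(I) = 1
l(Q) = -1/5 (l(Q) = -Q/(5*Q) = -1/5*1 = -1/5)
W = -279/55 (W = (56 - 1/5)/(50 - 61) = (279/5)/(-11) = (279/5)*(-1/11) = -279/55 ≈ -5.0727)
((6 + 64) + 108)*s(16) + W = ((6 + 64) + 108)*1 - 279/55 = (70 + 108)*1 - 279/55 = 178*1 - 279/55 = 178 - 279/55 = 9511/55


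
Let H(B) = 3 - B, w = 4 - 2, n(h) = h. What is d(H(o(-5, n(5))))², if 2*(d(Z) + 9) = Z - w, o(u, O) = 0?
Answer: 289/4 ≈ 72.250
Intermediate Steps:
w = 2
d(Z) = -10 + Z/2 (d(Z) = -9 + (Z - 1*2)/2 = -9 + (Z - 2)/2 = -9 + (-2 + Z)/2 = -9 + (-1 + Z/2) = -10 + Z/2)
d(H(o(-5, n(5))))² = (-10 + (3 - 1*0)/2)² = (-10 + (3 + 0)/2)² = (-10 + (½)*3)² = (-10 + 3/2)² = (-17/2)² = 289/4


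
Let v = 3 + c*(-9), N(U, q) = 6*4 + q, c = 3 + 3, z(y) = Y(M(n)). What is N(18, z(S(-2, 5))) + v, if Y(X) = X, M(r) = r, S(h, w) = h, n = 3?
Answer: -24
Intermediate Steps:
z(y) = 3
c = 6
N(U, q) = 24 + q
v = -51 (v = 3 + 6*(-9) = 3 - 54 = -51)
N(18, z(S(-2, 5))) + v = (24 + 3) - 51 = 27 - 51 = -24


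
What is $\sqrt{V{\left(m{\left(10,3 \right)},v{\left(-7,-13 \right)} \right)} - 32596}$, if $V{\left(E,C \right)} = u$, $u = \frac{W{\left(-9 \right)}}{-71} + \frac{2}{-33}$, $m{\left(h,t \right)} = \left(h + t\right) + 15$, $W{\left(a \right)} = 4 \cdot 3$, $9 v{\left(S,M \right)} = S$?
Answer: $\frac{i \sqrt{178941859338}}{2343} \approx 180.54 i$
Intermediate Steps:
$v{\left(S,M \right)} = \frac{S}{9}$
$W{\left(a \right)} = 12$
$m{\left(h,t \right)} = 15 + h + t$
$u = - \frac{538}{2343}$ ($u = \frac{12}{-71} + \frac{2}{-33} = 12 \left(- \frac{1}{71}\right) + 2 \left(- \frac{1}{33}\right) = - \frac{12}{71} - \frac{2}{33} = - \frac{538}{2343} \approx -0.22962$)
$V{\left(E,C \right)} = - \frac{538}{2343}$
$\sqrt{V{\left(m{\left(10,3 \right)},v{\left(-7,-13 \right)} \right)} - 32596} = \sqrt{- \frac{538}{2343} - 32596} = \sqrt{- \frac{76372966}{2343}} = \frac{i \sqrt{178941859338}}{2343}$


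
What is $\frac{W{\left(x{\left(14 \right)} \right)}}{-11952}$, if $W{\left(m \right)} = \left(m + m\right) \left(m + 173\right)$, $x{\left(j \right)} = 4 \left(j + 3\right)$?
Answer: $- \frac{4097}{1494} \approx -2.7423$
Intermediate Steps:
$x{\left(j \right)} = 12 + 4 j$ ($x{\left(j \right)} = 4 \left(3 + j\right) = 12 + 4 j$)
$W{\left(m \right)} = 2 m \left(173 + m\right)$
$\frac{W{\left(x{\left(14 \right)} \right)}}{-11952} = \frac{2 \left(12 + 4 \cdot 14\right) \left(173 + \left(12 + 4 \cdot 14\right)\right)}{-11952} = 2 \left(12 + 56\right) \left(173 + \left(12 + 56\right)\right) \left(- \frac{1}{11952}\right) = 2 \cdot 68 \left(173 + 68\right) \left(- \frac{1}{11952}\right) = 2 \cdot 68 \cdot 241 \left(- \frac{1}{11952}\right) = 32776 \left(- \frac{1}{11952}\right) = - \frac{4097}{1494}$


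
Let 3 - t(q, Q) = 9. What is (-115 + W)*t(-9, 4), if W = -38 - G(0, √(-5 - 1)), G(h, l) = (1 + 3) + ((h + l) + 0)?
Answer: 942 + 6*I*√6 ≈ 942.0 + 14.697*I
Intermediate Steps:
t(q, Q) = -6 (t(q, Q) = 3 - 1*9 = 3 - 9 = -6)
G(h, l) = 4 + h + l (G(h, l) = 4 + (h + l) = 4 + h + l)
W = -42 - I*√6 (W = -38 - (4 + 0 + √(-5 - 1)) = -38 - (4 + 0 + √(-6)) = -38 - (4 + 0 + I*√6) = -38 - (4 + I*√6) = -38 + (-4 - I*√6) = -42 - I*√6 ≈ -42.0 - 2.4495*I)
(-115 + W)*t(-9, 4) = (-115 + (-42 - I*√6))*(-6) = (-157 - I*√6)*(-6) = 942 + 6*I*√6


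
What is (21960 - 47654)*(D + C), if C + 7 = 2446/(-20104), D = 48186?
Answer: -6221726109995/5026 ≈ -1.2379e+9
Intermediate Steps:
C = -71587/10052 (C = -7 + 2446/(-20104) = -7 + 2446*(-1/20104) = -7 - 1223/10052 = -71587/10052 ≈ -7.1217)
(21960 - 47654)*(D + C) = (21960 - 47654)*(48186 - 71587/10052) = -25694*484294085/10052 = -6221726109995/5026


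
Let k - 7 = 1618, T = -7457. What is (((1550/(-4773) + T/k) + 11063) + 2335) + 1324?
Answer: 114147561239/7756125 ≈ 14717.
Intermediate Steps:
k = 1625 (k = 7 + 1618 = 1625)
(((1550/(-4773) + T/k) + 11063) + 2335) + 1324 = (((1550/(-4773) - 7457/1625) + 11063) + 2335) + 1324 = (((1550*(-1/4773) - 7457*1/1625) + 11063) + 2335) + 1324 = (((-1550/4773 - 7457/1625) + 11063) + 2335) + 1324 = ((-38111011/7756125 + 11063) + 2335) + 1324 = (85767899864/7756125 + 2335) + 1324 = 103878451739/7756125 + 1324 = 114147561239/7756125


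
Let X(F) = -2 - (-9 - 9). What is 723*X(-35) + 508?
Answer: 12076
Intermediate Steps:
X(F) = 16 (X(F) = -2 - 1*(-18) = -2 + 18 = 16)
723*X(-35) + 508 = 723*16 + 508 = 11568 + 508 = 12076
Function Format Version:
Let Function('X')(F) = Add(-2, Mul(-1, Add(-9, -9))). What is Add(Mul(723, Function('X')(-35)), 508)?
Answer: 12076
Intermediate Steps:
Function('X')(F) = 16 (Function('X')(F) = Add(-2, Mul(-1, -18)) = Add(-2, 18) = 16)
Add(Mul(723, Function('X')(-35)), 508) = Add(Mul(723, 16), 508) = Add(11568, 508) = 12076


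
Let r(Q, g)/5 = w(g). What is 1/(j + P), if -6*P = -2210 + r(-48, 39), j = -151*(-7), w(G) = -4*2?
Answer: 1/1432 ≈ 0.00069832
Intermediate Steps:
w(G) = -8
r(Q, g) = -40 (r(Q, g) = 5*(-8) = -40)
j = 1057
P = 375 (P = -(-2210 - 40)/6 = -⅙*(-2250) = 375)
1/(j + P) = 1/(1057 + 375) = 1/1432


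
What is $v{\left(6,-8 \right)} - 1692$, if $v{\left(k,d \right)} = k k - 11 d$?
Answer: $-1568$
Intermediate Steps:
$v{\left(k,d \right)} = k^{2} - 11 d$
$v{\left(6,-8 \right)} - 1692 = \left(6^{2} - -88\right) - 1692 = \left(36 + 88\right) - 1692 = 124 - 1692 = -1568$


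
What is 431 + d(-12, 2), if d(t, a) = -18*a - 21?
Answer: 374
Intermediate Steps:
d(t, a) = -21 - 18*a
431 + d(-12, 2) = 431 + (-21 - 18*2) = 431 + (-21 - 36) = 431 - 57 = 374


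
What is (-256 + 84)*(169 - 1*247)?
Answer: 13416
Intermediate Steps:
(-256 + 84)*(169 - 1*247) = -172*(169 - 247) = -172*(-78) = 13416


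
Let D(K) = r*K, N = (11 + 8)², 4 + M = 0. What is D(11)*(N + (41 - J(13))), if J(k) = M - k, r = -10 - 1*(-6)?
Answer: -18436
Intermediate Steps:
M = -4 (M = -4 + 0 = -4)
r = -4 (r = -10 + 6 = -4)
N = 361 (N = 19² = 361)
J(k) = -4 - k
D(K) = -4*K
D(11)*(N + (41 - J(13))) = (-4*11)*(361 + (41 - (-4 - 1*13))) = -44*(361 + (41 - (-4 - 13))) = -44*(361 + (41 - 1*(-17))) = -44*(361 + (41 + 17)) = -44*(361 + 58) = -44*419 = -18436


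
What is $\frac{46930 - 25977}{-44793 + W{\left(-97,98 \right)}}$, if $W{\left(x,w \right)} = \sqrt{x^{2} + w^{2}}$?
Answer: $- \frac{938547729}{2006393836} - \frac{20953 \sqrt{19013}}{2006393836} \approx -0.46922$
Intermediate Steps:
$W{\left(x,w \right)} = \sqrt{w^{2} + x^{2}}$
$\frac{46930 - 25977}{-44793 + W{\left(-97,98 \right)}} = \frac{46930 - 25977}{-44793 + \sqrt{98^{2} + \left(-97\right)^{2}}} = \frac{20953}{-44793 + \sqrt{9604 + 9409}} = \frac{20953}{-44793 + \sqrt{19013}}$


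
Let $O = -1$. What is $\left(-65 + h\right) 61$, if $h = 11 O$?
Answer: $-4636$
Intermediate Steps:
$h = -11$ ($h = 11 \left(-1\right) = -11$)
$\left(-65 + h\right) 61 = \left(-65 - 11\right) 61 = \left(-76\right) 61 = -4636$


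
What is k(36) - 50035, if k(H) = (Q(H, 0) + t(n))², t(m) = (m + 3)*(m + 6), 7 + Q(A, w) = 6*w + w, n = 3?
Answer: -47826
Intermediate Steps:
Q(A, w) = -7 + 7*w (Q(A, w) = -7 + (6*w + w) = -7 + 7*w)
t(m) = (3 + m)*(6 + m)
k(H) = 2209 (k(H) = ((-7 + 7*0) + (18 + 3² + 9*3))² = ((-7 + 0) + (18 + 9 + 27))² = (-7 + 54)² = 47² = 2209)
k(36) - 50035 = 2209 - 50035 = -47826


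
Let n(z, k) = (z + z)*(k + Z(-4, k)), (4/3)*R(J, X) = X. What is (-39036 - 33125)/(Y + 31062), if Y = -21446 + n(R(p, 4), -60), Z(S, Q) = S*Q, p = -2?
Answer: -72161/10696 ≈ -6.7465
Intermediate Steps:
Z(S, Q) = Q*S
R(J, X) = 3*X/4
n(z, k) = -6*k*z (n(z, k) = (z + z)*(k + k*(-4)) = (2*z)*(k - 4*k) = (2*z)*(-3*k) = -6*k*z)
Y = -20366 (Y = -21446 - 6*(-60)*(3/4)*4 = -21446 - 6*(-60)*3 = -21446 + 1080 = -20366)
(-39036 - 33125)/(Y + 31062) = (-39036 - 33125)/(-20366 + 31062) = -72161/10696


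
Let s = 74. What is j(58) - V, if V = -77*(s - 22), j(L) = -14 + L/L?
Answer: 3991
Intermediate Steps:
j(L) = -13 (j(L) = -14 + 1 = -13)
V = -4004 (V = -77*(74 - 22) = -77*52 = -4004)
j(58) - V = -13 - 1*(-4004) = -13 + 4004 = 3991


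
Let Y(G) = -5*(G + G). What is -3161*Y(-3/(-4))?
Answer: 47415/2 ≈ 23708.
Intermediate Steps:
Y(G) = -10*G
-3161*Y(-3/(-4)) = -(-31610)*(-3/(-4)) = -(-31610)*(-3*(-¼)) = -(-31610)*3/4 = -3161*(-15/2) = 47415/2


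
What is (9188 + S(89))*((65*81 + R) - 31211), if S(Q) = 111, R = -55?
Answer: -241783299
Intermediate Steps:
(9188 + S(89))*((65*81 + R) - 31211) = (9188 + 111)*((65*81 - 55) - 31211) = 9299*((5265 - 55) - 31211) = 9299*(5210 - 31211) = 9299*(-26001) = -241783299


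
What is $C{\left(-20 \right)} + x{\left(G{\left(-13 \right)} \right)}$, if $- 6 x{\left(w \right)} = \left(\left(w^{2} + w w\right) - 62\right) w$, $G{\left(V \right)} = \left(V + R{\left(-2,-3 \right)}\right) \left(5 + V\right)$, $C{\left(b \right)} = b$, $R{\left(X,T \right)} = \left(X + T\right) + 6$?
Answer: $-293940$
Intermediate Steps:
$R{\left(X,T \right)} = 6 + T + X$ ($R{\left(X,T \right)} = \left(T + X\right) + 6 = 6 + T + X$)
$G{\left(V \right)} = \left(1 + V\right) \left(5 + V\right)$ ($G{\left(V \right)} = \left(V - -1\right) \left(5 + V\right) = \left(V + 1\right) \left(5 + V\right) = \left(1 + V\right) \left(5 + V\right)$)
$x{\left(w \right)} = - \frac{w \left(-62 + 2 w^{2}\right)}{6}$ ($x{\left(w \right)} = - \frac{\left(\left(w^{2} + w w\right) - 62\right) w}{6} = - \frac{\left(\left(w^{2} + w^{2}\right) - 62\right) w}{6} = - \frac{\left(2 w^{2} - 62\right) w}{6} = - \frac{\left(-62 + 2 w^{2}\right) w}{6} = - \frac{w \left(-62 + 2 w^{2}\right)}{6}$)
$C{\left(-20 \right)} + x{\left(G{\left(-13 \right)} \right)} = -20 + \frac{\left(5 + \left(-13\right)^{2} + 6 \left(-13\right)\right) \left(31 - \left(5 + \left(-13\right)^{2} + 6 \left(-13\right)\right)^{2}\right)}{3} = -20 + \frac{\left(5 + 169 - 78\right) \left(31 - \left(5 + 169 - 78\right)^{2}\right)}{3} = -20 + \frac{1}{3} \cdot 96 \left(31 - 96^{2}\right) = -20 + \frac{1}{3} \cdot 96 \left(31 - 9216\right) = -20 + \frac{1}{3} \cdot 96 \left(-9185\right) = -20 - 293920 = -293940$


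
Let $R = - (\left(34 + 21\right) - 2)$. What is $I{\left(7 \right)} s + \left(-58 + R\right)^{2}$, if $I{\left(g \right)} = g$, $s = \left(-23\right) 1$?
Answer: $12160$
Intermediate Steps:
$s = -23$
$R = -53$ ($R = - (55 - 2) = \left(-1\right) 53 = -53$)
$I{\left(7 \right)} s + \left(-58 + R\right)^{2} = 7 \left(-23\right) + \left(-58 - 53\right)^{2} = -161 + \left(-111\right)^{2} = -161 + 12321 = 12160$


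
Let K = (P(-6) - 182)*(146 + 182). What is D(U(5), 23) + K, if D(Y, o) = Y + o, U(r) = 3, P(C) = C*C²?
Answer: -130518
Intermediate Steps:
P(C) = C³
K = -130544 (K = ((-6)³ - 182)*(146 + 182) = (-216 - 182)*328 = -398*328 = -130544)
D(U(5), 23) + K = (3 + 23) - 130544 = 26 - 130544 = -130518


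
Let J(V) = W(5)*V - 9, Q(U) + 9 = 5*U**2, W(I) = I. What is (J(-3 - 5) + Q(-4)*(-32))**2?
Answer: 5387041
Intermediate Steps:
Q(U) = -9 + 5*U**2
J(V) = -9 + 5*V (J(V) = 5*V - 9 = -9 + 5*V)
(J(-3 - 5) + Q(-4)*(-32))**2 = ((-9 + 5*(-3 - 5)) + (-9 + 5*(-4)**2)*(-32))**2 = ((-9 + 5*(-8)) + (-9 + 5*16)*(-32))**2 = ((-9 - 40) + (-9 + 80)*(-32))**2 = (-49 + 71*(-32))**2 = (-49 - 2272)**2 = (-2321)**2 = 5387041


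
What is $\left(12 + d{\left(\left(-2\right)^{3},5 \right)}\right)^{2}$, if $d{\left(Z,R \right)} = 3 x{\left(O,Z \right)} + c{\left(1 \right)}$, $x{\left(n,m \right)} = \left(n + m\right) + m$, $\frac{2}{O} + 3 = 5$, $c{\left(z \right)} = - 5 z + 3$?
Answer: $1225$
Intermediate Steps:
$c{\left(z \right)} = 3 - 5 z$
$O = 1$ ($O = \frac{2}{-3 + 5} = \frac{2}{2} = 2 \cdot \frac{1}{2} = 1$)
$x{\left(n,m \right)} = n + 2 m$ ($x{\left(n,m \right)} = \left(m + n\right) + m = n + 2 m$)
$d{\left(Z,R \right)} = 1 + 6 Z$ ($d{\left(Z,R \right)} = 3 \left(1 + 2 Z\right) + \left(3 - 5\right) = \left(3 + 6 Z\right) + \left(3 - 5\right) = \left(3 + 6 Z\right) - 2 = 1 + 6 Z$)
$\left(12 + d{\left(\left(-2\right)^{3},5 \right)}\right)^{2} = \left(12 + \left(1 + 6 \left(-2\right)^{3}\right)\right)^{2} = \left(12 + \left(1 + 6 \left(-8\right)\right)\right)^{2} = \left(12 + \left(1 - 48\right)\right)^{2} = \left(12 - 47\right)^{2} = \left(-35\right)^{2} = 1225$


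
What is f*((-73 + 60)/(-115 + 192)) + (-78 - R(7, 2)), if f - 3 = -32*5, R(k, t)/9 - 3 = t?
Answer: -7430/77 ≈ -96.494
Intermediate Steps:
R(k, t) = 27 + 9*t
f = -157 (f = 3 - 32*5 = 3 - 160 = -157)
f*((-73 + 60)/(-115 + 192)) + (-78 - R(7, 2)) = -157*(-73 + 60)/(-115 + 192) + (-78 - (27 + 9*2)) = -(-2041)/77 + (-78 - (27 + 18)) = -(-2041)/77 + (-78 - 1*45) = -157*(-13/77) + (-78 - 45) = 2041/77 - 123 = -7430/77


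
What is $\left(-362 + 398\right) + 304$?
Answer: $340$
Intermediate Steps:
$\left(-362 + 398\right) + 304 = 36 + 304 = 340$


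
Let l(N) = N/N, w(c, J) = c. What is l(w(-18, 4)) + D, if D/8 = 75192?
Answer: 601537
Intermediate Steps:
l(N) = 1
D = 601536 (D = 8*75192 = 601536)
l(w(-18, 4)) + D = 1 + 601536 = 601537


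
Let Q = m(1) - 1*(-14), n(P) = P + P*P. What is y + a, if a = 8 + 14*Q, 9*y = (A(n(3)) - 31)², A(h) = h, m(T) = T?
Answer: 2323/9 ≈ 258.11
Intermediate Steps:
n(P) = P + P²
Q = 15 (Q = 1 - 1*(-14) = 1 + 14 = 15)
y = 361/9 (y = (3*(1 + 3) - 31)²/9 = (3*4 - 31)²/9 = (12 - 31)²/9 = (⅑)*(-19)² = (⅑)*361 = 361/9 ≈ 40.111)
a = 218 (a = 8 + 14*15 = 8 + 210 = 218)
y + a = 361/9 + 218 = 2323/9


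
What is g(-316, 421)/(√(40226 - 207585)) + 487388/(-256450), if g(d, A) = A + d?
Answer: -243694/128225 - 105*I*√199/5771 ≈ -1.9005 - 0.25666*I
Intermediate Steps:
g(-316, 421)/(√(40226 - 207585)) + 487388/(-256450) = (421 - 316)/(√(40226 - 207585)) + 487388/(-256450) = 105/(√(-167359)) + 487388*(-1/256450) = 105/((29*I*√199)) - 243694/128225 = 105*(-I*√199/5771) - 243694/128225 = -105*I*√199/5771 - 243694/128225 = -243694/128225 - 105*I*√199/5771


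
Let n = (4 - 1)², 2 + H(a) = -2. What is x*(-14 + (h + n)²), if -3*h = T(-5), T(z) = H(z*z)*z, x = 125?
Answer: -9625/9 ≈ -1069.4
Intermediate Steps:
H(a) = -4 (H(a) = -2 - 2 = -4)
T(z) = -4*z
n = 9 (n = 3² = 9)
h = -20/3 (h = -(-4)*(-5)/3 = -⅓*20 = -20/3 ≈ -6.6667)
x*(-14 + (h + n)²) = 125*(-14 + (-20/3 + 9)²) = 125*(-14 + (7/3)²) = 125*(-14 + 49/9) = 125*(-77/9) = -9625/9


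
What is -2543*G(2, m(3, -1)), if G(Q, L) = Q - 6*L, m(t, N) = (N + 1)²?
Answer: -5086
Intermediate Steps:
m(t, N) = (1 + N)²
G(Q, L) = Q - 6*L
-2543*G(2, m(3, -1)) = -2543*(2 - 6*(1 - 1)²) = -2543*(2 - 6*0²) = -2543*(2 - 6*0) = -2543*(2 + 0) = -2543*2 = -5086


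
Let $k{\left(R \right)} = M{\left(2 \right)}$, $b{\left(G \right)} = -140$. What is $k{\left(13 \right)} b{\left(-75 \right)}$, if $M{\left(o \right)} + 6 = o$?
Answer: $560$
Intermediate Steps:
$M{\left(o \right)} = -6 + o$
$k{\left(R \right)} = -4$ ($k{\left(R \right)} = -6 + 2 = -4$)
$k{\left(13 \right)} b{\left(-75 \right)} = \left(-4\right) \left(-140\right) = 560$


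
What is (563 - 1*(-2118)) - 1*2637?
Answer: 44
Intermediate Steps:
(563 - 1*(-2118)) - 1*2637 = (563 + 2118) - 2637 = 2681 - 2637 = 44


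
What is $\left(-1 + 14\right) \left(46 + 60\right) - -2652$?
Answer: $4030$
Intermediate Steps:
$\left(-1 + 14\right) \left(46 + 60\right) - -2652 = 13 \cdot 106 + 2652 = 1378 + 2652 = 4030$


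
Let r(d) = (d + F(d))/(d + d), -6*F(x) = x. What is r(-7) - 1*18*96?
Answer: -20731/12 ≈ -1727.6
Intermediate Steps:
F(x) = -x/6
r(d) = 5/12 (r(d) = (d - d/6)/(d + d) = (5*d/6)/((2*d)) = (5*d/6)*(1/(2*d)) = 5/12)
r(-7) - 1*18*96 = 5/12 - 1*18*96 = 5/12 - 18*96 = 5/12 - 1728 = -20731/12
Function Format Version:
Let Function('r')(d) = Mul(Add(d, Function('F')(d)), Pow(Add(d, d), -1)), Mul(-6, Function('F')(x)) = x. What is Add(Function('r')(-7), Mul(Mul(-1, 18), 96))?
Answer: Rational(-20731, 12) ≈ -1727.6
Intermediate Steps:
Function('F')(x) = Mul(Rational(-1, 6), x)
Function('r')(d) = Rational(5, 12) (Function('r')(d) = Mul(Add(d, Mul(Rational(-1, 6), d)), Pow(Add(d, d), -1)) = Mul(Mul(Rational(5, 6), d), Pow(Mul(2, d), -1)) = Mul(Mul(Rational(5, 6), d), Mul(Rational(1, 2), Pow(d, -1))) = Rational(5, 12))
Add(Function('r')(-7), Mul(Mul(-1, 18), 96)) = Add(Rational(5, 12), Mul(Mul(-1, 18), 96)) = Add(Rational(5, 12), Mul(-18, 96)) = Add(Rational(5, 12), -1728) = Rational(-20731, 12)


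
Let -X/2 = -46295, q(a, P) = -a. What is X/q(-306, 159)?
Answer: 46295/153 ≈ 302.58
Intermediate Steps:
X = 92590 (X = -2*(-46295) = 92590)
X/q(-306, 159) = 92590/((-1*(-306))) = 92590/306 = 92590*(1/306) = 46295/153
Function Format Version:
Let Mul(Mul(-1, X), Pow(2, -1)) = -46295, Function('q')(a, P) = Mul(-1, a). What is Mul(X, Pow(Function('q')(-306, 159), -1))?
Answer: Rational(46295, 153) ≈ 302.58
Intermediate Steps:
X = 92590 (X = Mul(-2, -46295) = 92590)
Mul(X, Pow(Function('q')(-306, 159), -1)) = Mul(92590, Pow(Mul(-1, -306), -1)) = Mul(92590, Pow(306, -1)) = Mul(92590, Rational(1, 306)) = Rational(46295, 153)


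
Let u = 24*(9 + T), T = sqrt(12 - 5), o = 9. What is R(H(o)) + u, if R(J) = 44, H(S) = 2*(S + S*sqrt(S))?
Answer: 260 + 24*sqrt(7) ≈ 323.50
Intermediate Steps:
H(S) = 2*S + 2*S**(3/2) (H(S) = 2*(S + S**(3/2)) = 2*S + 2*S**(3/2))
T = sqrt(7) ≈ 2.6458
u = 216 + 24*sqrt(7) (u = 24*(9 + sqrt(7)) = 216 + 24*sqrt(7) ≈ 279.50)
R(H(o)) + u = 44 + (216 + 24*sqrt(7)) = 260 + 24*sqrt(7)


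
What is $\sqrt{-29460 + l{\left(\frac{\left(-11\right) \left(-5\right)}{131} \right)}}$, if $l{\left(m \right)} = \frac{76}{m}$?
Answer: $\frac{2 i \sqrt{22142230}}{55} \approx 171.11 i$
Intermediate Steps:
$\sqrt{-29460 + l{\left(\frac{\left(-11\right) \left(-5\right)}{131} \right)}} = \sqrt{-29460 + \frac{76}{\left(-11\right) \left(-5\right) \frac{1}{131}}} = \sqrt{-29460 + \frac{76}{55 \cdot \frac{1}{131}}} = \sqrt{-29460 + \frac{76}{\frac{55}{131}}} = \sqrt{-29460 + 76 \cdot \frac{131}{55}} = \sqrt{-29460 + \frac{9956}{55}} = \sqrt{- \frac{1610344}{55}} = \frac{2 i \sqrt{22142230}}{55}$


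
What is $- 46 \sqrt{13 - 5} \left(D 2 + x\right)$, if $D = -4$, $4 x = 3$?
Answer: $667 \sqrt{2} \approx 943.28$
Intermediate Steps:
$x = \frac{3}{4}$ ($x = \frac{1}{4} \cdot 3 = \frac{3}{4} \approx 0.75$)
$- 46 \sqrt{13 - 5} \left(D 2 + x\right) = - 46 \sqrt{13 - 5} \left(\left(-4\right) 2 + \frac{3}{4}\right) = - 46 \sqrt{8} \left(-8 + \frac{3}{4}\right) = - 46 \cdot 2 \sqrt{2} \left(- \frac{29}{4}\right) = - 92 \sqrt{2} \left(- \frac{29}{4}\right) = 667 \sqrt{2}$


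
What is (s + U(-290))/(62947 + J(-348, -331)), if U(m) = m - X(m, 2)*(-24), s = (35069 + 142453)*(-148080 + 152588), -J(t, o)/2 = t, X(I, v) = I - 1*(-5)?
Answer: 800262046/63643 ≈ 12574.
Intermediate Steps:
X(I, v) = 5 + I (X(I, v) = I + 5 = 5 + I)
J(t, o) = -2*t
s = 800269176 (s = 177522*4508 = 800269176)
U(m) = 120 + 25*m (U(m) = m - (5 + m)*(-24) = m - (-120 - 24*m) = m + (120 + 24*m) = 120 + 25*m)
(s + U(-290))/(62947 + J(-348, -331)) = (800269176 + (120 + 25*(-290)))/(62947 - 2*(-348)) = (800269176 + (120 - 7250))/(62947 + 696) = (800269176 - 7130)/63643 = 800262046*(1/63643) = 800262046/63643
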